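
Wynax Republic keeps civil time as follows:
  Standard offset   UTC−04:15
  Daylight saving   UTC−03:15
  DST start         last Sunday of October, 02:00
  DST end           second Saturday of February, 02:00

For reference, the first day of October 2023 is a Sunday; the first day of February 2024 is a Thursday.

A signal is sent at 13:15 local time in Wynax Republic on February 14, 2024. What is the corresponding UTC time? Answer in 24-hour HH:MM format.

17:30

1 October 2023 is a Sunday, so Sundays fall on 1, 8, 15, 22, 29; the last is October 29.
1 February 2024 is a Thursday, so the first Saturday is February 3 and the second is February 10.
Daylight saving runs 29 October 2023 – 10 February 2024; February 14, 2024 is outside that window, so Wynax Republic is on standard time at UTC−04:15.
13:15 local + 4h15m = 17:30 UTC.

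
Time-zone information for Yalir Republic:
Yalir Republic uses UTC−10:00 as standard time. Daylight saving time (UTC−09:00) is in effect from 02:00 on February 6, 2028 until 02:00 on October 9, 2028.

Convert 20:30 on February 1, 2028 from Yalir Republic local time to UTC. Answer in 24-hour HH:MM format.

06:30

February 1, 2028 does not fall between 6 February and 9 October, so daylight saving is not in effect and Yalir Republic is at UTC−10:00.
20:30 local + 10h = 06:30 UTC (rolling into the next day, 2 February 2028).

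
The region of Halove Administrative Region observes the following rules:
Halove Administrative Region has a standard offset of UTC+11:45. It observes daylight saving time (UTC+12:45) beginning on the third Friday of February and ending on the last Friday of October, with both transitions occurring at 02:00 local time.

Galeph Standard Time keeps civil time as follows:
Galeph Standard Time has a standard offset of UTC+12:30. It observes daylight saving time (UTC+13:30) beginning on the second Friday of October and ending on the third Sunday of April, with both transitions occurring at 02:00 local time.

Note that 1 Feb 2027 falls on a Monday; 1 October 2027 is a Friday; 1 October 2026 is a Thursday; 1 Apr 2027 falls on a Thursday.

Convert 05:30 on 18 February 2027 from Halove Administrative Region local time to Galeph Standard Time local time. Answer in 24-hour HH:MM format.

07:15

1 February 2027 is a Monday, so the first Friday is February 5 and the third is February 19.
1 October 2027 is a Friday, so Fridays fall on 1, 8, 15, 22, 29; the last is October 29.
18 February 2027 does not fall between 19 February and 29 October, so daylight saving is not in effect and Halove Administrative Region is at UTC+11:45.
05:30 Halove Administrative Region − 11h45m = 17:45 UTC (rolling into the previous day, 17 February 2027).
1 October 2026 is a Thursday, so the first Friday is October 2 and the second is October 9.
1 April 2027 is a Thursday, so the first Sunday is April 4 and the third is April 18.
At the standard offset (UTC+12:30), 17:45 UTC + 12h30m = 06:15 Galeph Standard Time standard time (rolling into the next day, 18 February 2027).
Daylight saving runs 9 October 2026 – 18 April 2027; the standard-time date in Galeph Standard Time, 18 February 2027, is inside that window, so Galeph Standard Time is at UTC+13:30.
17:45 UTC + 13h30m = 07:15 Galeph Standard Time (rolling into the next day, 18 February 2027).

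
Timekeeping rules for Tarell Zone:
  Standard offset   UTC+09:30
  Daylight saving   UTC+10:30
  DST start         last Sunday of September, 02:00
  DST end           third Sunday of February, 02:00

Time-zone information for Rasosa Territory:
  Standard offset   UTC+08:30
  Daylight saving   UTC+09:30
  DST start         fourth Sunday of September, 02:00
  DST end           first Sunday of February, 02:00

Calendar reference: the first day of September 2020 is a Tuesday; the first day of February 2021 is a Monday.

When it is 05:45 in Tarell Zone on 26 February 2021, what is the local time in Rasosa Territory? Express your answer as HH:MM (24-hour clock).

04:45

1 September 2020 is a Tuesday, so Sundays fall on 6, 13, 20, 27; the last is September 27.
1 February 2021 is a Monday, so the first Sunday is February 7 and the third is February 21.
26 February 2021 is outside the daylight-saving period (27 September 2020 – 21 February 2021), so Tarell Zone is on standard time, UTC+09:30.
05:45 Tarell Zone − 9h30m = 20:15 UTC (rolling into the previous day, 25 February 2021).
1 September 2020 is a Tuesday, so the first Sunday is September 6 and the fourth is September 27.
1 February 2021 is a Monday, so the first Sunday is February 7.
At the standard offset (UTC+08:30), 20:15 UTC + 8h30m = 04:45 Rasosa Territory standard time (rolling into the next day, 26 February 2021).
The standard-time date in Rasosa Territory, 26 February 2021, does not fall between 27 September 2020 and 7 February 2021, so daylight saving is not in effect and Rasosa Territory is at UTC+08:30.
20:15 UTC + 8h30m = 04:45 Rasosa Territory (rolling into the next day, 26 February 2021).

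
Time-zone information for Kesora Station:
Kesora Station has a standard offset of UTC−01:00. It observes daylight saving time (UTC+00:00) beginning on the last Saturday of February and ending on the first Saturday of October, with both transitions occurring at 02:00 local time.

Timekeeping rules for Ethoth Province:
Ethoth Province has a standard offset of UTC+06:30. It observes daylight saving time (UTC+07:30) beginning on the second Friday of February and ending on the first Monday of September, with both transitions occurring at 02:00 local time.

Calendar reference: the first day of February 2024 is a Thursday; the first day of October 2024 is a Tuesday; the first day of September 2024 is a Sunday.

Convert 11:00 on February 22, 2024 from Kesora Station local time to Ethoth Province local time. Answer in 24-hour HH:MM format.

19:30

1 February 2024 is a Thursday, so Saturdays fall on 3, 10, 17, 24; the last is February 24.
1 October 2024 is a Tuesday, so the first Saturday is October 5.
Daylight saving runs 24 February – 5 October; February 22, 2024 is outside that window, so Kesora Station is on standard time at UTC−01:00.
11:00 Kesora Station + 1h = 12:00 UTC.
1 February 2024 is a Thursday, so the first Friday is February 2 and the second is February 9.
1 September 2024 is a Sunday, so the first Monday is September 2.
At the standard offset (UTC+06:30), 12:00 UTC + 6h30m = 18:30 Ethoth Province standard time.
The standard-time date in Ethoth Province, February 22, 2024, lies within the daylight-saving period (9 February – 2 September), so Ethoth Province is on daylight time, UTC+07:30.
12:00 UTC + 7h30m = 19:30 Ethoth Province.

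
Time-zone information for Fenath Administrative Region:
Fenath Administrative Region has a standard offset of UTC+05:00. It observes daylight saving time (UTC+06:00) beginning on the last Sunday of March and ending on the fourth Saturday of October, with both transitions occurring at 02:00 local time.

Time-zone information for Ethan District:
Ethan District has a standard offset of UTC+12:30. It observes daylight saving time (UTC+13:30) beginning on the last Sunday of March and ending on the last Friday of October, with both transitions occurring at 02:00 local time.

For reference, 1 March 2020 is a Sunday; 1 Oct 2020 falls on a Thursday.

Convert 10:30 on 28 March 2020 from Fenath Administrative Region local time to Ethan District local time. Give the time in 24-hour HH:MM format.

18:00

1 March 2020 is a Sunday, so Sundays fall on 1, 8, 15, 22, 29; the last is March 29.
1 October 2020 is a Thursday, so the first Saturday is October 3 and the fourth is October 24.
Daylight saving runs 29 March – 24 October; 28 March 2020 is outside that window, so Fenath Administrative Region is on standard time at UTC+05:00.
10:30 Fenath Administrative Region − 5h = 05:30 UTC.
1 March 2020 is a Sunday, so Sundays fall on 1, 8, 15, 22, 29; the last is March 29.
1 October 2020 is a Thursday, so Fridays fall on 2, 9, 16, 23, 30; the last is October 30.
At the standard offset (UTC+12:30), 05:30 UTC + 12h30m = 18:00 Ethan District standard time.
Daylight saving runs 29 March – 30 October; the standard-time date in Ethan District, 28 March 2020, is outside that window, so Ethan District is on standard time at UTC+12:30.
05:30 UTC + 12h30m = 18:00 Ethan District.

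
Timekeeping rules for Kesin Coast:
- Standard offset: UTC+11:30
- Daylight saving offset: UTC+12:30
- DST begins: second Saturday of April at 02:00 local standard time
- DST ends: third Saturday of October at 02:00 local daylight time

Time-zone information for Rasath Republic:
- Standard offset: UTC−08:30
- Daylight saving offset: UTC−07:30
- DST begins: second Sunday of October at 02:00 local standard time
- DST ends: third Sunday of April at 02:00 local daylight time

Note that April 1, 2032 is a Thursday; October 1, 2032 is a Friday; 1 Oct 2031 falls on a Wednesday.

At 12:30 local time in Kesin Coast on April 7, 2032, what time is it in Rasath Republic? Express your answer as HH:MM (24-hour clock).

1 April 2032 is a Thursday, so the first Saturday is April 3 and the second is April 10.
1 October 2032 is a Friday, so the first Saturday is October 2 and the third is October 16.
April 7, 2032 is outside the daylight-saving period (10 April – 16 October), so Kesin Coast is on standard time, UTC+11:30.
12:30 Kesin Coast − 11h30m = 01:00 UTC.
1 October 2031 is a Wednesday, so the first Sunday is October 5 and the second is October 12.
1 April 2032 is a Thursday, so the first Sunday is April 4 and the third is April 18.
At the standard offset (UTC−08:30), 01:00 UTC − 8h30m = 16:30 Rasath Republic standard time (rolling into the previous day, 6 April 2032).
Daylight saving runs 12 October 2031 – 18 April 2032; the standard-time date in Rasath Republic, April 6, 2032, is inside that window, so Rasath Republic is at UTC−07:30.
01:00 UTC − 7h30m = 17:30 Rasath Republic (rolling into the previous day, 6 April 2032).

17:30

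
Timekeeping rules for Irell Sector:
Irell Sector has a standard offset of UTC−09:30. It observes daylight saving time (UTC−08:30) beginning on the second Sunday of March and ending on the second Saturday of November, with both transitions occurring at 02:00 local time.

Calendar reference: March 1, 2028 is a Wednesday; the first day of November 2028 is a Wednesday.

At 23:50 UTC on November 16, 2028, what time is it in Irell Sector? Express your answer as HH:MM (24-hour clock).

14:20

1 March 2028 is a Wednesday, so the first Sunday is March 5 and the second is March 12.
1 November 2028 is a Wednesday, so the first Saturday is November 4 and the second is November 11.
At the standard offset (UTC−09:30), 23:50 UTC − 9h30m = 14:20 Irell Sector standard time.
The standard-time date in Irell Sector, November 16, 2028, is outside the daylight-saving period (12 March – 11 November), so Irell Sector is on standard time, UTC−09:30.
23:50 UTC − 9h30m = 14:20 local.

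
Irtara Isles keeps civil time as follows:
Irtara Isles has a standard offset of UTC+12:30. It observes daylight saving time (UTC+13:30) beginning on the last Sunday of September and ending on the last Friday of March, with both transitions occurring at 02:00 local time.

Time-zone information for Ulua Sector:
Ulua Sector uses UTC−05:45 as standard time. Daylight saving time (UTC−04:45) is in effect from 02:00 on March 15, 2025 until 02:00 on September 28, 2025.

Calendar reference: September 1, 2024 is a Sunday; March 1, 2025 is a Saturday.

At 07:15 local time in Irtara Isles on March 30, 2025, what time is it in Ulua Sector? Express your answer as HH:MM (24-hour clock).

1 September 2024 is a Sunday, so Sundays fall on 1, 8, 15, 22, 29; the last is September 29.
1 March 2025 is a Saturday, so Fridays fall on 7, 14, 21, 28; the last is March 28.
March 30, 2025 does not fall between 29 September 2024 and 28 March 2025, so daylight saving is not in effect and Irtara Isles is at UTC+12:30.
07:15 Irtara Isles − 12h30m = 18:45 UTC (rolling into the previous day, 29 March 2025).
At the standard offset (UTC−05:45), 18:45 UTC − 5h45m = 13:00 Ulua Sector standard time.
Daylight saving runs 15 March – 28 September; the standard-time date in Ulua Sector, March 29, 2025, is inside that window, so Ulua Sector is at UTC−04:45.
18:45 UTC − 4h45m = 14:00 Ulua Sector.

14:00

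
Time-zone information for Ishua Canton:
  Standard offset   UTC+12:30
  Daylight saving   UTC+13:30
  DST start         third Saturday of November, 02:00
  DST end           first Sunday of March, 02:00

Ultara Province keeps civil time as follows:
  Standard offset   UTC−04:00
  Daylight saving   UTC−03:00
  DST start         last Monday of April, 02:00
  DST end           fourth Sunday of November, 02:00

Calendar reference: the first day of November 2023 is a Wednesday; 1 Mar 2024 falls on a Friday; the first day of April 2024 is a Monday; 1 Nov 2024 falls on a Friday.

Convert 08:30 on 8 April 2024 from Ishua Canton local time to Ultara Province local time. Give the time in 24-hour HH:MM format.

16:00

1 November 2023 is a Wednesday, so the first Saturday is November 4 and the third is November 18.
1 March 2024 is a Friday, so the first Sunday is March 3.
8 April 2024 does not fall between 18 November 2023 and 3 March 2024, so daylight saving is not in effect and Ishua Canton is at UTC+12:30.
08:30 Ishua Canton − 12h30m = 20:00 UTC (rolling into the previous day, 7 April 2024).
1 April 2024 is a Monday, so Mondays fall on 1, 8, 15, 22, 29; the last is April 29.
1 November 2024 is a Friday, so the first Sunday is November 3 and the fourth is November 24.
At the standard offset (UTC−04:00), 20:00 UTC − 4h = 16:00 Ultara Province standard time.
The standard-time date in Ultara Province, 7 April 2024, does not fall between 29 April and 24 November, so daylight saving is not in effect and Ultara Province is at UTC−04:00.
20:00 UTC − 4h = 16:00 Ultara Province.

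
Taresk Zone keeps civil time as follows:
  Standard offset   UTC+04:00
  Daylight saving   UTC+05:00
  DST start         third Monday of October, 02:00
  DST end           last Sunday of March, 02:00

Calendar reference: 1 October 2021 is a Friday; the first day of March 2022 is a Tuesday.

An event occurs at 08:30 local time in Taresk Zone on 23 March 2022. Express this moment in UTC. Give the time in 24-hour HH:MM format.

1 October 2021 is a Friday, so the first Monday is October 4 and the third is October 18.
1 March 2022 is a Tuesday, so Sundays fall on 6, 13, 20, 27; the last is March 27.
23 March 2022 lies within the daylight-saving period (18 October 2021 – 27 March 2022), so Taresk Zone is on daylight time, UTC+05:00.
08:30 local − 5h = 03:30 UTC.

03:30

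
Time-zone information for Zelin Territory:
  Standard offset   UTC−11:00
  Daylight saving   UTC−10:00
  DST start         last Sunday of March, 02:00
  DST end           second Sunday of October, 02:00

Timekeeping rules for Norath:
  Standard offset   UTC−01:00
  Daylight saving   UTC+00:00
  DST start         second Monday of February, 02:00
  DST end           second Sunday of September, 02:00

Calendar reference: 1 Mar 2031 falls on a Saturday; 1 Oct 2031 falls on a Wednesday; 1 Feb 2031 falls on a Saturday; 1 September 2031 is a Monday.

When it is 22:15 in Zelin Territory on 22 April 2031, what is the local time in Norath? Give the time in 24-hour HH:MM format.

1 March 2031 is a Saturday, so Sundays fall on 2, 9, 16, 23, 30; the last is March 30.
1 October 2031 is a Wednesday, so the first Sunday is October 5 and the second is October 12.
22 April 2031 lies within the daylight-saving period (30 March – 12 October), so Zelin Territory is on daylight time, UTC−10:00.
22:15 Zelin Territory + 10h = 08:15 UTC (rolling into the next day, 23 April 2031).
1 February 2031 is a Saturday, so the first Monday is February 3 and the second is February 10.
1 September 2031 is a Monday, so the first Sunday is September 7 and the second is September 14.
At the standard offset (UTC−01:00), 08:15 UTC − 1h = 07:15 Norath standard time.
Daylight saving runs 10 February – 14 September; the standard-time date in Norath, 23 April 2031, is inside that window, so Norath is at UTC+00:00.
08:15 UTC + 0h = 08:15 Norath.

08:15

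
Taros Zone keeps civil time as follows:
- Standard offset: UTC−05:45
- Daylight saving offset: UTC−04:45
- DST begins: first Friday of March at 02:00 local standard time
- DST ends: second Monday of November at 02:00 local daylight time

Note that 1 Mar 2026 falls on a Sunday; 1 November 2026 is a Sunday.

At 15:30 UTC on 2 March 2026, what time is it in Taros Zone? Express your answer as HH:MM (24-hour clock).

09:45

1 March 2026 is a Sunday, so the first Friday is March 6.
1 November 2026 is a Sunday, so the first Monday is November 2 and the second is November 9.
At the standard offset (UTC−05:45), 15:30 UTC − 5h45m = 09:45 Taros Zone standard time.
The standard-time date in Taros Zone, 2 March 2026, does not fall between 6 March and 9 November, so daylight saving is not in effect and Taros Zone is at UTC−05:45.
15:30 UTC − 5h45m = 09:45 local.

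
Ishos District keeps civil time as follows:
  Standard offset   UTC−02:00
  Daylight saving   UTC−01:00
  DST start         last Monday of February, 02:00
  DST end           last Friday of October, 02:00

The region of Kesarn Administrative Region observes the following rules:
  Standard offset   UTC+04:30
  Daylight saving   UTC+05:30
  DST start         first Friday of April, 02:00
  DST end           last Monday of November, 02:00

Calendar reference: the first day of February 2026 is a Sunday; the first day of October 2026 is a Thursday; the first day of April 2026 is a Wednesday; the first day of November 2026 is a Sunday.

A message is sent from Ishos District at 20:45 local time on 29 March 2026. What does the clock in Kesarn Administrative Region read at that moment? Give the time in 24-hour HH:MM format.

1 February 2026 is a Sunday, so Mondays fall on 2, 9, 16, 23; the last is February 23.
1 October 2026 is a Thursday, so Fridays fall on 2, 9, 16, 23, 30; the last is October 30.
Daylight saving runs 23 February – 30 October; 29 March 2026 is inside that window, so Ishos District is at UTC−01:00.
20:45 Ishos District + 1h = 21:45 UTC.
1 April 2026 is a Wednesday, so the first Friday is April 3.
1 November 2026 is a Sunday, so Mondays fall on 2, 9, 16, 23, 30; the last is November 30.
At the standard offset (UTC+04:30), 21:45 UTC + 4h30m = 02:15 Kesarn Administrative Region standard time (rolling into the next day, 30 March 2026).
The standard-time date in Kesarn Administrative Region, 30 March 2026, does not fall between 3 April and 30 November, so daylight saving is not in effect and Kesarn Administrative Region is at UTC+04:30.
21:45 UTC + 4h30m = 02:15 Kesarn Administrative Region (rolling into the next day, 30 March 2026).

02:15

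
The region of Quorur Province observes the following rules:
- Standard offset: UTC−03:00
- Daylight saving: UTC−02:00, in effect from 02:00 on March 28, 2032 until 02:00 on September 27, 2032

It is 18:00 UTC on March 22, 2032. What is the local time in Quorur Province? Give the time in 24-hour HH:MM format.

At the standard offset (UTC−03:00), 18:00 UTC − 3h = 15:00 Quorur Province standard time.
The standard-time date in Quorur Province, March 22, 2032, does not fall between 28 March and 27 September, so daylight saving is not in effect and Quorur Province is at UTC−03:00.
18:00 UTC − 3h = 15:00 local.

15:00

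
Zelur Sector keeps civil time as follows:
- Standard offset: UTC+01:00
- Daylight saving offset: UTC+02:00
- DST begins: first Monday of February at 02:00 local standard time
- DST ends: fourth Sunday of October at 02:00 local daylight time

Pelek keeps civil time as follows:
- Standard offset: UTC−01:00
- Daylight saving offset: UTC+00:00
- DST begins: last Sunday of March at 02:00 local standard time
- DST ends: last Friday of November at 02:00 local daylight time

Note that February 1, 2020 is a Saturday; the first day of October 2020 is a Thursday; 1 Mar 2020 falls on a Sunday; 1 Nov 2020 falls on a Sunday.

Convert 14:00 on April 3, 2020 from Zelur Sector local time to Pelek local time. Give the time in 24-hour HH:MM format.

1 February 2020 is a Saturday, so the first Monday is February 3.
1 October 2020 is a Thursday, so the first Sunday is October 4 and the fourth is October 25.
April 3, 2020 falls between 3 February and 25 October, so daylight saving is in effect and Zelur Sector is at UTC+02:00.
14:00 Zelur Sector − 2h = 12:00 UTC.
1 March 2020 is a Sunday, so Sundays fall on 1, 8, 15, 22, 29; the last is March 29.
1 November 2020 is a Sunday, so Fridays fall on 6, 13, 20, 27; the last is November 27.
At the standard offset (UTC−01:00), 12:00 UTC − 1h = 11:00 Pelek standard time.
The standard-time date in Pelek, April 3, 2020, falls between 29 March and 27 November, so daylight saving is in effect and Pelek is at UTC+00:00.
12:00 UTC + 0h = 12:00 Pelek.

12:00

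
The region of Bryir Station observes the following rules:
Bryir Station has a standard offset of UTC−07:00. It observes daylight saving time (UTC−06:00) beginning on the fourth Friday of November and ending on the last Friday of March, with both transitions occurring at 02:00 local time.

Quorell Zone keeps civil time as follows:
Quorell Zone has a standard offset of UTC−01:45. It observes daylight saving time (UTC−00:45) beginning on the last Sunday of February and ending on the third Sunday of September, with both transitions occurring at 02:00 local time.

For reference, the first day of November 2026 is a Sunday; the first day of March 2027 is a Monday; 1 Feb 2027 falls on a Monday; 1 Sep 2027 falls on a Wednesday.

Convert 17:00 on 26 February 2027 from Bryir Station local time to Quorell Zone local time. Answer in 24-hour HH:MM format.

21:15

1 November 2026 is a Sunday, so the first Friday is November 6 and the fourth is November 27.
1 March 2027 is a Monday, so Fridays fall on 5, 12, 19, 26; the last is March 26.
26 February 2027 falls between 27 November 2026 and 26 March 2027, so daylight saving is in effect and Bryir Station is at UTC−06:00.
17:00 Bryir Station + 6h = 23:00 UTC.
1 February 2027 is a Monday, so Sundays fall on 7, 14, 21, 28; the last is February 28.
1 September 2027 is a Wednesday, so the first Sunday is September 5 and the third is September 19.
At the standard offset (UTC−01:45), 23:00 UTC − 1h45m = 21:15 Quorell Zone standard time.
The standard-time date in Quorell Zone, 26 February 2027, is outside the daylight-saving period (28 February – 19 September), so Quorell Zone is on standard time, UTC−01:45.
23:00 UTC − 1h45m = 21:15 Quorell Zone.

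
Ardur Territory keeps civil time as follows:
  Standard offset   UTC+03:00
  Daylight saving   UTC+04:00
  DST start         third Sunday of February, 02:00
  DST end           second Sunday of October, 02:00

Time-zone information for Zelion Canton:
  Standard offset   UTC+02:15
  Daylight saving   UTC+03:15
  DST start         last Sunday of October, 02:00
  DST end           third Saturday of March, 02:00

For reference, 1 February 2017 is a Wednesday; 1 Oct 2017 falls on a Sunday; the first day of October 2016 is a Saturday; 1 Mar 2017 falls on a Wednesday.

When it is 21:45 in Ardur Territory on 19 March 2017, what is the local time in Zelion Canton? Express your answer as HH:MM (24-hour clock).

20:00

1 February 2017 is a Wednesday, so the first Sunday is February 5 and the third is February 19.
1 October 2017 is a Sunday, so the first Sunday is October 1 and the second is October 8.
19 March 2017 falls between 19 February and 8 October, so daylight saving is in effect and Ardur Territory is at UTC+04:00.
21:45 Ardur Territory − 4h = 17:45 UTC.
1 October 2016 is a Saturday, so Sundays fall on 2, 9, 16, 23, 30; the last is October 30.
1 March 2017 is a Wednesday, so the first Saturday is March 4 and the third is March 18.
At the standard offset (UTC+02:15), 17:45 UTC + 2h15m = 20:00 Zelion Canton standard time.
Daylight saving runs 30 October 2016 – 18 March 2017; the standard-time date in Zelion Canton, 19 March 2017, is outside that window, so Zelion Canton is on standard time at UTC+02:15.
17:45 UTC + 2h15m = 20:00 Zelion Canton.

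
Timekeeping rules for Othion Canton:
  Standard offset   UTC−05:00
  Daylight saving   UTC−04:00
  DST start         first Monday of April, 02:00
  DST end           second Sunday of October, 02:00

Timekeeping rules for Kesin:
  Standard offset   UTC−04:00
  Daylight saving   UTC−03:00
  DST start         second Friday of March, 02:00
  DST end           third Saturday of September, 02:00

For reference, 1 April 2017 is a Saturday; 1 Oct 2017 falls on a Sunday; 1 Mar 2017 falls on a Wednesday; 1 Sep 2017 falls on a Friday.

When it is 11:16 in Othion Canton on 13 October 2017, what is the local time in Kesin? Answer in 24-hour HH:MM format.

1 April 2017 is a Saturday, so the first Monday is April 3.
1 October 2017 is a Sunday, so the first Sunday is October 1 and the second is October 8.
Daylight saving runs 3 April – 8 October; 13 October 2017 is outside that window, so Othion Canton is on standard time at UTC−05:00.
11:16 Othion Canton + 5h = 16:16 UTC.
1 March 2017 is a Wednesday, so the first Friday is March 3 and the second is March 10.
1 September 2017 is a Friday, so the first Saturday is September 2 and the third is September 16.
At the standard offset (UTC−04:00), 16:16 UTC − 4h = 12:16 Kesin standard time.
The standard-time date in Kesin, 13 October 2017, does not fall between 10 March and 16 September, so daylight saving is not in effect and Kesin is at UTC−04:00.
16:16 UTC − 4h = 12:16 Kesin.

12:16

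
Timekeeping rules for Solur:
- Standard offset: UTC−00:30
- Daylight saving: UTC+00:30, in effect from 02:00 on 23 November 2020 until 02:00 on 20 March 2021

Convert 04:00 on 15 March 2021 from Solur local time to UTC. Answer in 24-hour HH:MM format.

15 March 2021 falls between 23 November 2020 and 20 March 2021, so daylight saving is in effect and Solur is at UTC+00:30.
04:00 local − 0h30m = 03:30 UTC.

03:30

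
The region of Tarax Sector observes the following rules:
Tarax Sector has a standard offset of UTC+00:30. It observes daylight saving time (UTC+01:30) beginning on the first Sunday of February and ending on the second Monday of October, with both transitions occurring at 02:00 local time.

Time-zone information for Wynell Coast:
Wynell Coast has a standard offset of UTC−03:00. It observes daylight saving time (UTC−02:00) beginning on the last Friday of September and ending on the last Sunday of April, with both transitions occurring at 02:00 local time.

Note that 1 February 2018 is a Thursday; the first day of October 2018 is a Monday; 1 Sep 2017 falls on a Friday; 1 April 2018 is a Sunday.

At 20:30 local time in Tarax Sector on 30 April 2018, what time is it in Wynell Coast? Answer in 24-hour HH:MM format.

1 February 2018 is a Thursday, so the first Sunday is February 4.
1 October 2018 is a Monday, so the first Monday is October 1 and the second is October 8.
Daylight saving runs 4 February – 8 October; 30 April 2018 is inside that window, so Tarax Sector is at UTC+01:30.
20:30 Tarax Sector − 1h30m = 19:00 UTC.
1 September 2017 is a Friday, so Fridays fall on 1, 8, 15, 22, 29; the last is September 29.
1 April 2018 is a Sunday, so Sundays fall on 1, 8, 15, 22, 29; the last is April 29.
At the standard offset (UTC−03:00), 19:00 UTC − 3h = 16:00 Wynell Coast standard time.
The standard-time date in Wynell Coast, 30 April 2018, is outside the daylight-saving period (29 September 2017 – 29 April 2018), so Wynell Coast is on standard time, UTC−03:00.
19:00 UTC − 3h = 16:00 Wynell Coast.

16:00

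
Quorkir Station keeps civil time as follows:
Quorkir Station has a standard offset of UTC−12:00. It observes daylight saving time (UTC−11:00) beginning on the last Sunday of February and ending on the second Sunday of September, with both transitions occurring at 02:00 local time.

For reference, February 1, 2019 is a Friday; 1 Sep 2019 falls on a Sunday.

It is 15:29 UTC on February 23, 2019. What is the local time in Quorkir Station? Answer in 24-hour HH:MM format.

1 February 2019 is a Friday, so Sundays fall on 3, 10, 17, 24; the last is February 24.
1 September 2019 is a Sunday, so the first Sunday is September 1 and the second is September 8.
At the standard offset (UTC−12:00), 15:29 UTC − 12h = 03:29 Quorkir Station standard time.
The standard-time date in Quorkir Station, February 23, 2019, does not fall between 24 February and 8 September, so daylight saving is not in effect and Quorkir Station is at UTC−12:00.
15:29 UTC − 12h = 03:29 local.

03:29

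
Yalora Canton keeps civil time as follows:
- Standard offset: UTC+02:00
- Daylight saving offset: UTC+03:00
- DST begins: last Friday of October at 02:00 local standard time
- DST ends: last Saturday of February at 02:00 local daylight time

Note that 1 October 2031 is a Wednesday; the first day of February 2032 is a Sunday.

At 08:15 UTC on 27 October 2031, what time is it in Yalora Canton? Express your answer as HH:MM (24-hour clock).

1 October 2031 is a Wednesday, so Fridays fall on 3, 10, 17, 24, 31; the last is October 31.
1 February 2032 is a Sunday, so Saturdays fall on 7, 14, 21, 28; the last is February 28.
At the standard offset (UTC+02:00), 08:15 UTC + 2h = 10:15 Yalora Canton standard time.
Daylight saving runs 31 October 2031 – 28 February 2032; the standard-time date in Yalora Canton, 27 October 2031, is outside that window, so Yalora Canton is on standard time at UTC+02:00.
08:15 UTC + 2h = 10:15 local.

10:15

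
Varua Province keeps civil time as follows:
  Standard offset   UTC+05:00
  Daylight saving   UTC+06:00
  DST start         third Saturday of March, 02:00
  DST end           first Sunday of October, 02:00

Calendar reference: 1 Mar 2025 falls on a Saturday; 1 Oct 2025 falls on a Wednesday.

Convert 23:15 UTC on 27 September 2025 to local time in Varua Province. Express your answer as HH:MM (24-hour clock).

1 March 2025 is a Saturday, so the first Saturday is March 1 and the third is March 15.
1 October 2025 is a Wednesday, so the first Sunday is October 5.
At the standard offset (UTC+05:00), 23:15 UTC + 5h = 04:15 Varua Province standard time (rolling into the next day, 28 September 2025).
Daylight saving runs 15 March – 5 October; the standard-time date in Varua Province, 28 September 2025, is inside that window, so Varua Province is at UTC+06:00.
23:15 UTC + 6h = 05:15 local (rolling into the next day, 28 September 2025).

05:15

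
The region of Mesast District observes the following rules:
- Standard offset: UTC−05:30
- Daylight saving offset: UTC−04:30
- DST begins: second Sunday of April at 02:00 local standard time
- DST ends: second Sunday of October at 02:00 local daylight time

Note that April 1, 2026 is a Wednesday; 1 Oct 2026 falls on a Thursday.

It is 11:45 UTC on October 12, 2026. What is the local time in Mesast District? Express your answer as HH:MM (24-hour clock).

1 April 2026 is a Wednesday, so the first Sunday is April 5 and the second is April 12.
1 October 2026 is a Thursday, so the first Sunday is October 4 and the second is October 11.
At the standard offset (UTC−05:30), 11:45 UTC − 5h30m = 06:15 Mesast District standard time.
The standard-time date in Mesast District, October 12, 2026, is outside the daylight-saving period (12 April – 11 October), so Mesast District is on standard time, UTC−05:30.
11:45 UTC − 5h30m = 06:15 local.

06:15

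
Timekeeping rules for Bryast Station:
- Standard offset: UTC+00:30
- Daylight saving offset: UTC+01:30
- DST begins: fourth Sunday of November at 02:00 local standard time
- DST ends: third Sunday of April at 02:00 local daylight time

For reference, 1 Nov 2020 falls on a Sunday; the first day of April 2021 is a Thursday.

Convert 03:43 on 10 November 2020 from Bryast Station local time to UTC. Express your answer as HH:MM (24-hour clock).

03:13

1 November 2020 is a Sunday, so the first Sunday is November 1 and the fourth is November 22.
1 April 2021 is a Thursday, so the first Sunday is April 4 and the third is April 18.
10 November 2020 does not fall between 22 November 2020 and 18 April 2021, so daylight saving is not in effect and Bryast Station is at UTC+00:30.
03:43 local − 0h30m = 03:13 UTC.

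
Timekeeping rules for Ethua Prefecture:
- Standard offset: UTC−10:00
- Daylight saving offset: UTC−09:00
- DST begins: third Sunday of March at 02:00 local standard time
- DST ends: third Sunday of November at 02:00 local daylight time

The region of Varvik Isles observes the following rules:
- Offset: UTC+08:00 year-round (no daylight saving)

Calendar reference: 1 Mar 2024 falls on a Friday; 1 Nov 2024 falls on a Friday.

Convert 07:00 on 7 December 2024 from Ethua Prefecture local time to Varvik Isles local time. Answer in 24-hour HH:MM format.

01:00

1 March 2024 is a Friday, so the first Sunday is March 3 and the third is March 17.
1 November 2024 is a Friday, so the first Sunday is November 3 and the third is November 17.
7 December 2024 is outside the daylight-saving period (17 March – 17 November), so Ethua Prefecture is on standard time, UTC−10:00.
07:00 Ethua Prefecture + 10h = 17:00 UTC.
Varvik Isles stays on UTC+08:00 all year.
17:00 UTC + 8h = 01:00 Varvik Isles (rolling into the next day, 8 December 2024).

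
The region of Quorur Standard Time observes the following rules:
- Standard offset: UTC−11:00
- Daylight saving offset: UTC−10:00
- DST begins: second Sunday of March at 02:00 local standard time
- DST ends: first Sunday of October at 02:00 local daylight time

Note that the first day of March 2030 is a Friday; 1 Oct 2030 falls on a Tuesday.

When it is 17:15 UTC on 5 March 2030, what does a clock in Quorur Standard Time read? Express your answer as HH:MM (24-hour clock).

06:15

1 March 2030 is a Friday, so the first Sunday is March 3 and the second is March 10.
1 October 2030 is a Tuesday, so the first Sunday is October 6.
At the standard offset (UTC−11:00), 17:15 UTC − 11h = 06:15 Quorur Standard Time standard time.
The standard-time date in Quorur Standard Time, 5 March 2030, does not fall between 10 March and 6 October, so daylight saving is not in effect and Quorur Standard Time is at UTC−11:00.
17:15 UTC − 11h = 06:15 local.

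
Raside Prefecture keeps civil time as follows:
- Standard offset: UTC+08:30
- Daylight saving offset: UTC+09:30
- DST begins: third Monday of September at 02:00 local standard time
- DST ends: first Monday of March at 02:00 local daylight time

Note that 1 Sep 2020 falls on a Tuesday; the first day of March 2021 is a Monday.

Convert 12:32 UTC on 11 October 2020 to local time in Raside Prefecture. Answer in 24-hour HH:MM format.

22:02

1 September 2020 is a Tuesday, so the first Monday is September 7 and the third is September 21.
1 March 2021 is a Monday, so the first Monday is March 1.
At the standard offset (UTC+08:30), 12:32 UTC + 8h30m = 21:02 Raside Prefecture standard time.
The standard-time date in Raside Prefecture, 11 October 2020, lies within the daylight-saving period (21 September 2020 – 1 March 2021), so Raside Prefecture is on daylight time, UTC+09:30.
12:32 UTC + 9h30m = 22:02 local.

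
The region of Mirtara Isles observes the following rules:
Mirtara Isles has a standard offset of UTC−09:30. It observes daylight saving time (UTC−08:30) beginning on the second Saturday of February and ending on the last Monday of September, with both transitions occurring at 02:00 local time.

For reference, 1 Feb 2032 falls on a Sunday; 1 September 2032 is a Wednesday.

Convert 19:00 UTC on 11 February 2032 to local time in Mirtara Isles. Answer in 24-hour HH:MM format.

09:30

1 February 2032 is a Sunday, so the first Saturday is February 7 and the second is February 14.
1 September 2032 is a Wednesday, so Mondays fall on 6, 13, 20, 27; the last is September 27.
At the standard offset (UTC−09:30), 19:00 UTC − 9h30m = 09:30 Mirtara Isles standard time.
The standard-time date in Mirtara Isles, 11 February 2032, does not fall between 14 February and 27 September, so daylight saving is not in effect and Mirtara Isles is at UTC−09:30.
19:00 UTC − 9h30m = 09:30 local.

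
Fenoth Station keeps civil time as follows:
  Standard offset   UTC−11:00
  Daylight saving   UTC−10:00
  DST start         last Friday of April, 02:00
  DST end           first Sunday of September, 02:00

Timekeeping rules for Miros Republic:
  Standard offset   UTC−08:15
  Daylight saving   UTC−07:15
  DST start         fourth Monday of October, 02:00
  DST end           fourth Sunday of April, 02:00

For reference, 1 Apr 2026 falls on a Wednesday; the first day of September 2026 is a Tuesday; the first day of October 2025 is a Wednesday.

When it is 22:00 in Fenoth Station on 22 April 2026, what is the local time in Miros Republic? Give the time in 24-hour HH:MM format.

01:45

1 April 2026 is a Wednesday, so Fridays fall on 3, 10, 17, 24; the last is April 24.
1 September 2026 is a Tuesday, so the first Sunday is September 6.
Daylight saving runs 24 April – 6 September; 22 April 2026 is outside that window, so Fenoth Station is on standard time at UTC−11:00.
22:00 Fenoth Station + 11h = 09:00 UTC (rolling into the next day, 23 April 2026).
1 October 2025 is a Wednesday, so the first Monday is October 6 and the fourth is October 27.
1 April 2026 is a Wednesday, so the first Sunday is April 5 and the fourth is April 26.
At the standard offset (UTC−08:15), 09:00 UTC − 8h15m = 00:45 Miros Republic standard time.
Daylight saving runs 27 October 2025 – 26 April 2026; the standard-time date in Miros Republic, 23 April 2026, is inside that window, so Miros Republic is at UTC−07:15.
09:00 UTC − 7h15m = 01:45 Miros Republic.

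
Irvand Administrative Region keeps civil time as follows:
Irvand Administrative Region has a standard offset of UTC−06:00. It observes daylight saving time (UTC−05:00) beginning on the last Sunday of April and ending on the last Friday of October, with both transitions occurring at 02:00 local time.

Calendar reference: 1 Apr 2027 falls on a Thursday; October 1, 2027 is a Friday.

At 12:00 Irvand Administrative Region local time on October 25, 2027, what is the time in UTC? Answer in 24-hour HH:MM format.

17:00

1 April 2027 is a Thursday, so Sundays fall on 4, 11, 18, 25; the last is April 25.
1 October 2027 is a Friday, so Fridays fall on 1, 8, 15, 22, 29; the last is October 29.
October 25, 2027 falls between 25 April and 29 October, so daylight saving is in effect and Irvand Administrative Region is at UTC−05:00.
12:00 local + 5h = 17:00 UTC.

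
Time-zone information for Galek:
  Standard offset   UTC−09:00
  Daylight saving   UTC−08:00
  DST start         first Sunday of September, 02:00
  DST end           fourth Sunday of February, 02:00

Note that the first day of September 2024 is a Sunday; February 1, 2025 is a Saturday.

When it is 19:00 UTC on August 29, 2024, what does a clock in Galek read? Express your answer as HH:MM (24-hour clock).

1 September 2024 is a Sunday, so the first Sunday is September 1.
1 February 2025 is a Saturday, so the first Sunday is February 2 and the fourth is February 23.
At the standard offset (UTC−09:00), 19:00 UTC − 9h = 10:00 Galek standard time.
The standard-time date in Galek, August 29, 2024, is outside the daylight-saving period (1 September 2024 – 23 February 2025), so Galek is on standard time, UTC−09:00.
19:00 UTC − 9h = 10:00 local.

10:00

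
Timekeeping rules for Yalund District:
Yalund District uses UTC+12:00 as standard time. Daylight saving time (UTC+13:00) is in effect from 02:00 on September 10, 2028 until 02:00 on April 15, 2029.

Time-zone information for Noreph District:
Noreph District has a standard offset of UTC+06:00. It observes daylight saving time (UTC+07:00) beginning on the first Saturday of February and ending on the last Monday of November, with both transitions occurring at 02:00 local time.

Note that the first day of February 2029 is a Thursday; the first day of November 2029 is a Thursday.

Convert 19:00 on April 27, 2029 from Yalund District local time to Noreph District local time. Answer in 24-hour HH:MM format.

Daylight saving runs 10 September 2028 – 15 April 2029; April 27, 2029 is outside that window, so Yalund District is on standard time at UTC+12:00.
19:00 Yalund District − 12h = 07:00 UTC.
1 February 2029 is a Thursday, so the first Saturday is February 3.
1 November 2029 is a Thursday, so Mondays fall on 5, 12, 19, 26; the last is November 26.
At the standard offset (UTC+06:00), 07:00 UTC + 6h = 13:00 Noreph District standard time.
The standard-time date in Noreph District, April 27, 2029, lies within the daylight-saving period (3 February – 26 November), so Noreph District is on daylight time, UTC+07:00.
07:00 UTC + 7h = 14:00 Noreph District.

14:00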